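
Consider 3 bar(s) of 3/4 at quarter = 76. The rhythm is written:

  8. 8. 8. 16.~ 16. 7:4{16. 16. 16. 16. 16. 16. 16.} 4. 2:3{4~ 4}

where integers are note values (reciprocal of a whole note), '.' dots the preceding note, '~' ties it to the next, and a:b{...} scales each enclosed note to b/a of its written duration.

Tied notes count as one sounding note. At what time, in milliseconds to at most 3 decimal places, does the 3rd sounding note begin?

1. 0.0ms @ 0 + 592.105ms (3/4)
2. 592.105ms @ 3/4 + 592.105ms (3/4)
3. 1184.211ms @ 3/2 + 592.105ms (3/4)
4. 1776.316ms @ 9/4 + 592.105ms (3/4)
5. 2368.421ms @ 3 + 169.173ms (3/14)
6. 2537.594ms @ 45/14 + 169.173ms (3/14)
7. 2706.767ms @ 24/7 + 169.173ms (3/14)
8. 2875.94ms @ 51/14 + 169.173ms (3/14)
9. 3045.113ms @ 27/7 + 169.173ms (3/14)
10. 3214.286ms @ 57/14 + 169.173ms (3/14)
11. 3383.459ms @ 30/7 + 169.173ms (3/14)
12. 3552.632ms @ 9/2 + 1184.211ms (3/2)
13. 4736.842ms @ 6 + 2368.421ms (3)

note 3 onset = 3/2b = 1184.211ms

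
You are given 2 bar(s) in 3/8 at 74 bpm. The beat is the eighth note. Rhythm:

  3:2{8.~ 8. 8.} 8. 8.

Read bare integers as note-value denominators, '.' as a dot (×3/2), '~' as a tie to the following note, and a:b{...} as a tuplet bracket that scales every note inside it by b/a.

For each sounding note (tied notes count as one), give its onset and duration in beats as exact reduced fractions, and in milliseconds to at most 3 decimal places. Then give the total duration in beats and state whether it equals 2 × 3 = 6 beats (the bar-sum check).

1) 0.0ms=0b +1621.622ms=2b
2) 1621.622ms=2b +810.811ms=1b
3) 2432.432ms=3b +1216.216ms=3/2b
4) 3648.649ms=9/2b +1216.216ms=3/2b
Σ=6b of 6 (74bpm 3/8) — PASS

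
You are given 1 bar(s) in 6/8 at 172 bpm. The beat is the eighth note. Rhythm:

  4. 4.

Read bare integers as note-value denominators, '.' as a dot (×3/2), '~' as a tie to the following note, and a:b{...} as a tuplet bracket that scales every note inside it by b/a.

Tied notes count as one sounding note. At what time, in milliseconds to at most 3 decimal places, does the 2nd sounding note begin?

1. 0.0ms @ 0 + 1046.512ms (3)
2. 1046.512ms @ 3 + 1046.512ms (3)

note 2 onset = 3b = 1046.512ms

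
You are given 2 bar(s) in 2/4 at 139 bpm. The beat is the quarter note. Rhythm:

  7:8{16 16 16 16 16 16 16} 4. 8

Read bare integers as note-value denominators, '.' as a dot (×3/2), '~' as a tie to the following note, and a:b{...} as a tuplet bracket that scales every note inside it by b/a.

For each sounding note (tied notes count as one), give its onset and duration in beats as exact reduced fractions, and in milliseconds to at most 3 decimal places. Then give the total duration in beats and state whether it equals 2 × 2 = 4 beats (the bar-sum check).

1) 0.0ms=0b +123.33ms=2/7b
2) 123.33ms=2/7b +123.33ms=2/7b
3) 246.66ms=4/7b +123.33ms=2/7b
4) 369.99ms=6/7b +123.33ms=2/7b
5) 493.32ms=8/7b +123.33ms=2/7b
6) 616.65ms=10/7b +123.33ms=2/7b
7) 739.979ms=12/7b +123.33ms=2/7b
8) 863.309ms=2b +647.482ms=3/2b
9) 1510.791ms=7/2b +215.827ms=1/2b
Σ=4b of 4 (139bpm 2/4) — PASS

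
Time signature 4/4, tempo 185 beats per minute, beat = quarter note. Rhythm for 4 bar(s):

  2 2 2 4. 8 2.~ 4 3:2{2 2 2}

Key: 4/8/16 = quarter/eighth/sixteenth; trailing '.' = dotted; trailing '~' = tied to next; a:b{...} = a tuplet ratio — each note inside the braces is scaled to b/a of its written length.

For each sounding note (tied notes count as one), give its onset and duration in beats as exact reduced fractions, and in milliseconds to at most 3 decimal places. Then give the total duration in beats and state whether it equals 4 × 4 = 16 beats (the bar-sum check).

1) 0.0ms=0b +648.649ms=2b
2) 648.649ms=2b +648.649ms=2b
3) 1297.297ms=4b +648.649ms=2b
4) 1945.946ms=6b +486.486ms=3/2b
5) 2432.432ms=15/2b +162.162ms=1/2b
6) 2594.595ms=8b +1297.297ms=4b
7) 3891.892ms=12b +432.432ms=4/3b
8) 4324.324ms=40/3b +432.432ms=4/3b
9) 4756.757ms=44/3b +432.432ms=4/3b
Σ=16b of 16 (185bpm 4/4) — PASS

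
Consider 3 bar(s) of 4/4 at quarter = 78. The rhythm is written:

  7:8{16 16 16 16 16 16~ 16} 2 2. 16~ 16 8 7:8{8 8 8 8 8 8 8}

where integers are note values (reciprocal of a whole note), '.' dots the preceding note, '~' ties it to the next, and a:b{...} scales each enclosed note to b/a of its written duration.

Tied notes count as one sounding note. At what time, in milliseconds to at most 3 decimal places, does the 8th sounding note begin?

1. 0.0ms @ 0 + 219.78ms (2/7)
2. 219.78ms @ 2/7 + 219.78ms (2/7)
3. 439.56ms @ 4/7 + 219.78ms (2/7)
4. 659.341ms @ 6/7 + 219.78ms (2/7)
5. 879.121ms @ 8/7 + 219.78ms (2/7)
6. 1098.901ms @ 10/7 + 439.56ms (4/7)
7. 1538.462ms @ 2 + 1538.462ms (2)
8. 3076.923ms @ 4 + 2307.692ms (3)
9. 5384.615ms @ 7 + 384.615ms (1/2)
10. 5769.231ms @ 15/2 + 384.615ms (1/2)
11. 6153.846ms @ 8 + 439.56ms (4/7)
12. 6593.407ms @ 60/7 + 439.56ms (4/7)
13. 7032.967ms @ 64/7 + 439.56ms (4/7)
14. 7472.527ms @ 68/7 + 439.56ms (4/7)
15. 7912.088ms @ 72/7 + 439.56ms (4/7)
16. 8351.648ms @ 76/7 + 439.56ms (4/7)
17. 8791.209ms @ 80/7 + 439.56ms (4/7)

note 8 onset = 4b = 3076.923ms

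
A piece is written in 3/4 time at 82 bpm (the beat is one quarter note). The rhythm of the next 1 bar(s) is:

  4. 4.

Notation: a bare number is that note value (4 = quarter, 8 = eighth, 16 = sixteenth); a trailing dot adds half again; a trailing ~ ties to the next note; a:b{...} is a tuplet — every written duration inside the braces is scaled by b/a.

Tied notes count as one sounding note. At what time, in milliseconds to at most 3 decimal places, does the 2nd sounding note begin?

1. 0.0ms @ 0 + 1097.561ms (3/2)
2. 1097.561ms @ 3/2 + 1097.561ms (3/2)

note 2 onset = 3/2b = 1097.561ms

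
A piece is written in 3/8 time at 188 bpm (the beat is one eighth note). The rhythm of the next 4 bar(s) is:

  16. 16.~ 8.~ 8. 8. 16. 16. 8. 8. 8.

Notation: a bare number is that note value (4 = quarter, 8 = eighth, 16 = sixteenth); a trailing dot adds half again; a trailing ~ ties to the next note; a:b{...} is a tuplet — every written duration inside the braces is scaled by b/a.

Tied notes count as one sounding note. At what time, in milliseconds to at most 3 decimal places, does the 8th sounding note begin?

1. 0.0ms @ 0 + 239.362ms (3/4)
2. 239.362ms @ 3/4 + 1196.809ms (15/4)
3. 1436.17ms @ 9/2 + 478.723ms (3/2)
4. 1914.894ms @ 6 + 239.362ms (3/4)
5. 2154.255ms @ 27/4 + 239.362ms (3/4)
6. 2393.617ms @ 15/2 + 478.723ms (3/2)
7. 2872.34ms @ 9 + 478.723ms (3/2)
8. 3351.064ms @ 21/2 + 478.723ms (3/2)

note 8 onset = 21/2b = 3351.064ms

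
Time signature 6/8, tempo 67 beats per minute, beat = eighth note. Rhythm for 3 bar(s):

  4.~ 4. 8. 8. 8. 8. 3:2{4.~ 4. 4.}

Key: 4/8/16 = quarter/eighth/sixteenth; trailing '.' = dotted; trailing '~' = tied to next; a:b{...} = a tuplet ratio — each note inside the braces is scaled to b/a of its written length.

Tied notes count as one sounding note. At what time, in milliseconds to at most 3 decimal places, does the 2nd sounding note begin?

note 2 onset = 6b = 5373.134ms

1. 0.0ms @ 0 + 5373.134ms (6)
2. 5373.134ms @ 6 + 1343.284ms (3/2)
3. 6716.418ms @ 15/2 + 1343.284ms (3/2)
4. 8059.701ms @ 9 + 1343.284ms (3/2)
5. 9402.985ms @ 21/2 + 1343.284ms (3/2)
6. 10746.269ms @ 12 + 3582.09ms (4)
7. 14328.358ms @ 16 + 1791.045ms (2)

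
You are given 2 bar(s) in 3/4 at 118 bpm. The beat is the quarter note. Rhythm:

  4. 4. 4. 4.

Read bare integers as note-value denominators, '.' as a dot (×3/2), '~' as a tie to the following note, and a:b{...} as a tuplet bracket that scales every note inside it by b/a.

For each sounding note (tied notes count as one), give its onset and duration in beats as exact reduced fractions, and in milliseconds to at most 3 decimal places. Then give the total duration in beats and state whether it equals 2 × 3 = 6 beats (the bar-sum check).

1) 0.0ms=0b +762.712ms=3/2b
2) 762.712ms=3/2b +762.712ms=3/2b
3) 1525.424ms=3b +762.712ms=3/2b
4) 2288.136ms=9/2b +762.712ms=3/2b
Σ=6b of 6 (118bpm 3/4) — PASS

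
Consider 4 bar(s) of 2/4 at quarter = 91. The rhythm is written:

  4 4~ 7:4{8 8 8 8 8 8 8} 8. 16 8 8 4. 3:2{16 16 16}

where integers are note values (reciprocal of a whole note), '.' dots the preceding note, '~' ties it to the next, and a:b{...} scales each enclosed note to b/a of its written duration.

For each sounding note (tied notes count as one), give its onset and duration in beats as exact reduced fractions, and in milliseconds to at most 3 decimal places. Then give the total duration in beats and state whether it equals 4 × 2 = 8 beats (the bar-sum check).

1) 0.0ms=0b +659.341ms=1b
2) 659.341ms=1b +847.724ms=9/7b
3) 1507.064ms=16/7b +188.383ms=2/7b
4) 1695.447ms=18/7b +188.383ms=2/7b
5) 1883.83ms=20/7b +188.383ms=2/7b
6) 2072.214ms=22/7b +188.383ms=2/7b
7) 2260.597ms=24/7b +188.383ms=2/7b
8) 2448.98ms=26/7b +188.383ms=2/7b
9) 2637.363ms=4b +494.505ms=3/4b
10) 3131.868ms=19/4b +164.835ms=1/4b
11) 3296.703ms=5b +329.67ms=1/2b
12) 3626.374ms=11/2b +329.67ms=1/2b
13) 3956.044ms=6b +989.011ms=3/2b
14) 4945.055ms=15/2b +109.89ms=1/6b
15) 5054.945ms=23/3b +109.89ms=1/6b
16) 5164.835ms=47/6b +109.89ms=1/6b
Σ=8b of 8 (91bpm 2/4) — PASS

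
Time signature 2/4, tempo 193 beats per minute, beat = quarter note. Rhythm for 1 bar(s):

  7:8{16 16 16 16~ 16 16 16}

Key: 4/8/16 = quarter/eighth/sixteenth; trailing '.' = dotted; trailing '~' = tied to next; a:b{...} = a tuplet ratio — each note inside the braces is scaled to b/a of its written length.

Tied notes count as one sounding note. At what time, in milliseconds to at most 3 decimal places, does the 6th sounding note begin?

note 6 onset = 12/7b = 532.939ms

1. 0.0ms @ 0 + 88.823ms (2/7)
2. 88.823ms @ 2/7 + 88.823ms (2/7)
3. 177.646ms @ 4/7 + 88.823ms (2/7)
4. 266.469ms @ 6/7 + 177.646ms (4/7)
5. 444.115ms @ 10/7 + 88.823ms (2/7)
6. 532.939ms @ 12/7 + 88.823ms (2/7)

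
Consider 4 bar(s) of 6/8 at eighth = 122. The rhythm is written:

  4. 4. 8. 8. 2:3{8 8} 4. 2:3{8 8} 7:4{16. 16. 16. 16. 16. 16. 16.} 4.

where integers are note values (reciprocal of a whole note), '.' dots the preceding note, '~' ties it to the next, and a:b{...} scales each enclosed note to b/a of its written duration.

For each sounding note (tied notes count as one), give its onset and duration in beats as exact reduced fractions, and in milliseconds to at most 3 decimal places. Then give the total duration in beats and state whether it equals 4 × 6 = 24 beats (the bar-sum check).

1) 0.0ms=0b +1475.41ms=3b
2) 1475.41ms=3b +1475.41ms=3b
3) 2950.82ms=6b +737.705ms=3/2b
4) 3688.525ms=15/2b +737.705ms=3/2b
5) 4426.23ms=9b +737.705ms=3/2b
6) 5163.934ms=21/2b +737.705ms=3/2b
7) 5901.639ms=12b +1475.41ms=3b
8) 7377.049ms=15b +737.705ms=3/2b
9) 8114.754ms=33/2b +737.705ms=3/2b
10) 8852.459ms=18b +210.773ms=3/7b
11) 9063.232ms=129/7b +210.773ms=3/7b
12) 9274.005ms=132/7b +210.773ms=3/7b
13) 9484.778ms=135/7b +210.773ms=3/7b
14) 9695.55ms=138/7b +210.773ms=3/7b
15) 9906.323ms=141/7b +210.773ms=3/7b
16) 10117.096ms=144/7b +210.773ms=3/7b
17) 10327.869ms=21b +1475.41ms=3b
Σ=24b of 24 (122bpm 6/8) — PASS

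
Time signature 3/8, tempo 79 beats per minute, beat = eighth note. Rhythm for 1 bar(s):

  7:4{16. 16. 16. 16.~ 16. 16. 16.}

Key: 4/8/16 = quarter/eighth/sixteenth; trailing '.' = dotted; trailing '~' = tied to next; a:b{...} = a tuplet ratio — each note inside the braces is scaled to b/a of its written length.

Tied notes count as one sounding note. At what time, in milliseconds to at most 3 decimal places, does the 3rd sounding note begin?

1. 0.0ms @ 0 + 325.497ms (3/7)
2. 325.497ms @ 3/7 + 325.497ms (3/7)
3. 650.995ms @ 6/7 + 325.497ms (3/7)
4. 976.492ms @ 9/7 + 650.995ms (6/7)
5. 1627.486ms @ 15/7 + 325.497ms (3/7)
6. 1952.984ms @ 18/7 + 325.497ms (3/7)

note 3 onset = 6/7b = 650.995ms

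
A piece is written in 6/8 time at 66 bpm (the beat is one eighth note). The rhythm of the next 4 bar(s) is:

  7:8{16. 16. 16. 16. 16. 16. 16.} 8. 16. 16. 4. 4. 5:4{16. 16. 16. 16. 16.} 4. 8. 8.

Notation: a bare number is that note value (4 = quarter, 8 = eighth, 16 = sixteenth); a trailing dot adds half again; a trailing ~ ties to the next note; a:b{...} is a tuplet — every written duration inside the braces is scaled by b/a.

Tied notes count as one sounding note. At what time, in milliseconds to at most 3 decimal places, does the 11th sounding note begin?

1. 0.0ms @ 0 + 779.221ms (6/7)
2. 779.221ms @ 6/7 + 779.221ms (6/7)
3. 1558.442ms @ 12/7 + 779.221ms (6/7)
4. 2337.662ms @ 18/7 + 779.221ms (6/7)
5. 3116.883ms @ 24/7 + 779.221ms (6/7)
6. 3896.104ms @ 30/7 + 779.221ms (6/7)
7. 4675.325ms @ 36/7 + 779.221ms (6/7)
8. 5454.545ms @ 6 + 1363.636ms (3/2)
9. 6818.182ms @ 15/2 + 681.818ms (3/4)
10. 7500.0ms @ 33/4 + 681.818ms (3/4)
11. 8181.818ms @ 9 + 2727.273ms (3)
12. 10909.091ms @ 12 + 2727.273ms (3)
13. 13636.364ms @ 15 + 545.455ms (3/5)
14. 14181.818ms @ 78/5 + 545.455ms (3/5)
15. 14727.273ms @ 81/5 + 545.455ms (3/5)
16. 15272.727ms @ 84/5 + 545.455ms (3/5)
17. 15818.182ms @ 87/5 + 545.455ms (3/5)
18. 16363.636ms @ 18 + 2727.273ms (3)
19. 19090.909ms @ 21 + 1363.636ms (3/2)
20. 20454.545ms @ 45/2 + 1363.636ms (3/2)

note 11 onset = 9b = 8181.818ms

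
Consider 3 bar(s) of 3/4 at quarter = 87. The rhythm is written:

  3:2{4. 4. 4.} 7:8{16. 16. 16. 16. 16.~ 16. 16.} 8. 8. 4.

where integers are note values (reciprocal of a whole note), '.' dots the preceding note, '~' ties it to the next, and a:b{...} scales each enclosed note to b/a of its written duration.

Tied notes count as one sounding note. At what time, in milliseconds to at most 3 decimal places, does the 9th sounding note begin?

note 9 onset = 39/7b = 3842.365ms

1. 0.0ms @ 0 + 689.655ms (1)
2. 689.655ms @ 1 + 689.655ms (1)
3. 1379.31ms @ 2 + 689.655ms (1)
4. 2068.966ms @ 3 + 295.567ms (3/7)
5. 2364.532ms @ 24/7 + 295.567ms (3/7)
6. 2660.099ms @ 27/7 + 295.567ms (3/7)
7. 2955.665ms @ 30/7 + 295.567ms (3/7)
8. 3251.232ms @ 33/7 + 591.133ms (6/7)
9. 3842.365ms @ 39/7 + 295.567ms (3/7)
10. 4137.931ms @ 6 + 517.241ms (3/4)
11. 4655.172ms @ 27/4 + 517.241ms (3/4)
12. 5172.414ms @ 15/2 + 1034.483ms (3/2)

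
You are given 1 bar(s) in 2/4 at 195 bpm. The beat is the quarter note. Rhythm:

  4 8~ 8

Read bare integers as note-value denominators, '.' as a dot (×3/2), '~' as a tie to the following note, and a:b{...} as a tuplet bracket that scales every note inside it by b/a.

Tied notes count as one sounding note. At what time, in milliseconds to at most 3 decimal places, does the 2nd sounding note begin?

note 2 onset = 1b = 307.692ms

1. 0.0ms @ 0 + 307.692ms (1)
2. 307.692ms @ 1 + 307.692ms (1)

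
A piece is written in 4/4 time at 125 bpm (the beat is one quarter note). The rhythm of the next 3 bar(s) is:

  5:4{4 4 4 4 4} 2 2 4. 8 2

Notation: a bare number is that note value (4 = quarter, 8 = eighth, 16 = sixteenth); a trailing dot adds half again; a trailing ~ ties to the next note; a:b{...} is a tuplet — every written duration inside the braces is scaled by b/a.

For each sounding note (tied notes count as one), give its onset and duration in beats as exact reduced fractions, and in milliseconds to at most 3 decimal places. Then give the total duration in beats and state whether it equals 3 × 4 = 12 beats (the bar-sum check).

1) 0.0ms=0b +384.0ms=4/5b
2) 384.0ms=4/5b +384.0ms=4/5b
3) 768.0ms=8/5b +384.0ms=4/5b
4) 1152.0ms=12/5b +384.0ms=4/5b
5) 1536.0ms=16/5b +384.0ms=4/5b
6) 1920.0ms=4b +960.0ms=2b
7) 2880.0ms=6b +960.0ms=2b
8) 3840.0ms=8b +720.0ms=3/2b
9) 4560.0ms=19/2b +240.0ms=1/2b
10) 4800.0ms=10b +960.0ms=2b
Σ=12b of 12 (125bpm 4/4) — PASS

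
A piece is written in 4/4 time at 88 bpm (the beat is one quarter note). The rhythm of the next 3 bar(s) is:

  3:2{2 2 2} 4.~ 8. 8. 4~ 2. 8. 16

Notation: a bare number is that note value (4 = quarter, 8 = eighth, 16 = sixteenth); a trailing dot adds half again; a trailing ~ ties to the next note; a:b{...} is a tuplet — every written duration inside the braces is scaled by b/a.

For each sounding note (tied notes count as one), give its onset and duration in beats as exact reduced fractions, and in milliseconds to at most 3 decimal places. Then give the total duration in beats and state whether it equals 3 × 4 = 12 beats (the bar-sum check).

1) 0.0ms=0b +909.091ms=4/3b
2) 909.091ms=4/3b +909.091ms=4/3b
3) 1818.182ms=8/3b +909.091ms=4/3b
4) 2727.273ms=4b +1534.091ms=9/4b
5) 4261.364ms=25/4b +511.364ms=3/4b
6) 4772.727ms=7b +2727.273ms=4b
7) 7500.0ms=11b +511.364ms=3/4b
8) 8011.364ms=47/4b +170.455ms=1/4b
Σ=12b of 12 (88bpm 4/4) — PASS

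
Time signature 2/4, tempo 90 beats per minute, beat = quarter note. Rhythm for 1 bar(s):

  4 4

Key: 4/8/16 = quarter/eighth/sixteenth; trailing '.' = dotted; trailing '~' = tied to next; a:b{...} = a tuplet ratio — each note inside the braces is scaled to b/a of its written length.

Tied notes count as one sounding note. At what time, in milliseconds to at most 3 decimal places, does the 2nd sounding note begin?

note 2 onset = 1b = 666.667ms

1. 0.0ms @ 0 + 666.667ms (1)
2. 666.667ms @ 1 + 666.667ms (1)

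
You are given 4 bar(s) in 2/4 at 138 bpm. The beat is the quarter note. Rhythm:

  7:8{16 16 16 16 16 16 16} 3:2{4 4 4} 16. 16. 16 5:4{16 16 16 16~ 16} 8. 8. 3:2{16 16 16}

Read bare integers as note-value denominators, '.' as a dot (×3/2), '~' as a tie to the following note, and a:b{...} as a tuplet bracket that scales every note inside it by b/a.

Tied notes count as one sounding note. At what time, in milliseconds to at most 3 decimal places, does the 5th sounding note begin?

1. 0.0ms @ 0 + 124.224ms (2/7)
2. 124.224ms @ 2/7 + 124.224ms (2/7)
3. 248.447ms @ 4/7 + 124.224ms (2/7)
4. 372.671ms @ 6/7 + 124.224ms (2/7)
5. 496.894ms @ 8/7 + 124.224ms (2/7)
6. 621.118ms @ 10/7 + 124.224ms (2/7)
7. 745.342ms @ 12/7 + 124.224ms (2/7)
8. 869.565ms @ 2 + 289.855ms (2/3)
9. 1159.42ms @ 8/3 + 289.855ms (2/3)
10. 1449.275ms @ 10/3 + 289.855ms (2/3)
11. 1739.13ms @ 4 + 163.043ms (3/8)
12. 1902.174ms @ 35/8 + 163.043ms (3/8)
13. 2065.217ms @ 19/4 + 108.696ms (1/4)
14. 2173.913ms @ 5 + 86.957ms (1/5)
15. 2260.87ms @ 26/5 + 86.957ms (1/5)
16. 2347.826ms @ 27/5 + 86.957ms (1/5)
17. 2434.783ms @ 28/5 + 173.913ms (2/5)
18. 2608.696ms @ 6 + 326.087ms (3/4)
19. 2934.783ms @ 27/4 + 326.087ms (3/4)
20. 3260.87ms @ 15/2 + 72.464ms (1/6)
21. 3333.333ms @ 23/3 + 72.464ms (1/6)
22. 3405.797ms @ 47/6 + 72.464ms (1/6)

note 5 onset = 8/7b = 496.894ms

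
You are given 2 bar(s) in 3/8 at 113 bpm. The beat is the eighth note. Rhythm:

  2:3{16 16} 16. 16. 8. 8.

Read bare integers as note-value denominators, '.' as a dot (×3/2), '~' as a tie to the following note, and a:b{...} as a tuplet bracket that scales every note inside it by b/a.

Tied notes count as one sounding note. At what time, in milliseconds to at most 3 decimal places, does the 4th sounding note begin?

1. 0.0ms @ 0 + 398.23ms (3/4)
2. 398.23ms @ 3/4 + 398.23ms (3/4)
3. 796.46ms @ 3/2 + 398.23ms (3/4)
4. 1194.69ms @ 9/4 + 398.23ms (3/4)
5. 1592.92ms @ 3 + 796.46ms (3/2)
6. 2389.381ms @ 9/2 + 796.46ms (3/2)

note 4 onset = 9/4b = 1194.69ms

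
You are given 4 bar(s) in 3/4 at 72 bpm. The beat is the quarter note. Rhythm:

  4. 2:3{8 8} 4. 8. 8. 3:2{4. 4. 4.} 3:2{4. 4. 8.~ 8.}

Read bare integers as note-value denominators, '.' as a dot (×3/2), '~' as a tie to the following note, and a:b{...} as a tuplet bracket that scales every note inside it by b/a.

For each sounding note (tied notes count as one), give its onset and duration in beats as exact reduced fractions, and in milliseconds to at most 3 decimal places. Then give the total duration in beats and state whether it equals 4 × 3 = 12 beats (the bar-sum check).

1) 0.0ms=0b +1250.0ms=3/2b
2) 1250.0ms=3/2b +625.0ms=3/4b
3) 1875.0ms=9/4b +625.0ms=3/4b
4) 2500.0ms=3b +1250.0ms=3/2b
5) 3750.0ms=9/2b +625.0ms=3/4b
6) 4375.0ms=21/4b +625.0ms=3/4b
7) 5000.0ms=6b +833.333ms=1b
8) 5833.333ms=7b +833.333ms=1b
9) 6666.667ms=8b +833.333ms=1b
10) 7500.0ms=9b +833.333ms=1b
11) 8333.333ms=10b +833.333ms=1b
12) 9166.667ms=11b +833.333ms=1b
Σ=12b of 12 (72bpm 3/4) — PASS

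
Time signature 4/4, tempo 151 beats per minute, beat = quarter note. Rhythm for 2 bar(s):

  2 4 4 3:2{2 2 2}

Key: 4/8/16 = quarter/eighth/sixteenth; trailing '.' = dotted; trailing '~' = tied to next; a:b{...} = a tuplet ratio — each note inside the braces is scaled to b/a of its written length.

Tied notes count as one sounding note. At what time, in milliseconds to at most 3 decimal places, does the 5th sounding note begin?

1. 0.0ms @ 0 + 794.702ms (2)
2. 794.702ms @ 2 + 397.351ms (1)
3. 1192.053ms @ 3 + 397.351ms (1)
4. 1589.404ms @ 4 + 529.801ms (4/3)
5. 2119.205ms @ 16/3 + 529.801ms (4/3)
6. 2649.007ms @ 20/3 + 529.801ms (4/3)

note 5 onset = 16/3b = 2119.205ms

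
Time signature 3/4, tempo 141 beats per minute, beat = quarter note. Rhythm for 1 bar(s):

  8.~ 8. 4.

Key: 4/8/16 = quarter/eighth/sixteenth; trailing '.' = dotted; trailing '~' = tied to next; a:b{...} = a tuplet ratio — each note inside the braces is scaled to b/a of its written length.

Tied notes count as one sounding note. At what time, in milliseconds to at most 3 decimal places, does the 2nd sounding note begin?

note 2 onset = 3/2b = 638.298ms

1. 0.0ms @ 0 + 638.298ms (3/2)
2. 638.298ms @ 3/2 + 638.298ms (3/2)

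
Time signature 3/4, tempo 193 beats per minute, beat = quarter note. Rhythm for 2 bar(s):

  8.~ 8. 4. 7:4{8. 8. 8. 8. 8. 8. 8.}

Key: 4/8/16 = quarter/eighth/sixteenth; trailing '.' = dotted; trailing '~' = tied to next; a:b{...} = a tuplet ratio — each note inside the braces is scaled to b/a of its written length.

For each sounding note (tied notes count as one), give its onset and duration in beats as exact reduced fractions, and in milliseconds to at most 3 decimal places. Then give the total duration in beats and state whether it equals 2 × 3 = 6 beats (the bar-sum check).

1) 0.0ms=0b +466.321ms=3/2b
2) 466.321ms=3/2b +466.321ms=3/2b
3) 932.642ms=3b +133.235ms=3/7b
4) 1065.877ms=24/7b +133.235ms=3/7b
5) 1199.112ms=27/7b +133.235ms=3/7b
6) 1332.346ms=30/7b +133.235ms=3/7b
7) 1465.581ms=33/7b +133.235ms=3/7b
8) 1598.816ms=36/7b +133.235ms=3/7b
9) 1732.05ms=39/7b +133.235ms=3/7b
Σ=6b of 6 (193bpm 3/4) — PASS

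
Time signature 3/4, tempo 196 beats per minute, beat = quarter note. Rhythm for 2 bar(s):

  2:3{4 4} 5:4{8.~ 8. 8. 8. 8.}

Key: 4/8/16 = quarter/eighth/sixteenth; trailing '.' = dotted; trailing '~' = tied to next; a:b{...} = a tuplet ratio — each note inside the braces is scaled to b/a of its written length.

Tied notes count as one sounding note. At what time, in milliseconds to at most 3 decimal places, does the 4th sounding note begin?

note 4 onset = 21/5b = 1285.714ms

1. 0.0ms @ 0 + 459.184ms (3/2)
2. 459.184ms @ 3/2 + 459.184ms (3/2)
3. 918.367ms @ 3 + 367.347ms (6/5)
4. 1285.714ms @ 21/5 + 183.673ms (3/5)
5. 1469.388ms @ 24/5 + 183.673ms (3/5)
6. 1653.061ms @ 27/5 + 183.673ms (3/5)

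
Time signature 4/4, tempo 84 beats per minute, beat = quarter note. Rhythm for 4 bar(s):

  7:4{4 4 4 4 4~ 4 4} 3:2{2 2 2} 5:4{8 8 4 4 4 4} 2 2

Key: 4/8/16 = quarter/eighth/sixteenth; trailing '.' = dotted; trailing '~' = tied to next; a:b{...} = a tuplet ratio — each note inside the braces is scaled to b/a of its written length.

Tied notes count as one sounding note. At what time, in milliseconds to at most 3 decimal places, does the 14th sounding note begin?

note 14 onset = 52/5b = 7428.571ms

1. 0.0ms @ 0 + 408.163ms (4/7)
2. 408.163ms @ 4/7 + 408.163ms (4/7)
3. 816.327ms @ 8/7 + 408.163ms (4/7)
4. 1224.49ms @ 12/7 + 408.163ms (4/7)
5. 1632.653ms @ 16/7 + 816.327ms (8/7)
6. 2448.98ms @ 24/7 + 408.163ms (4/7)
7. 2857.143ms @ 4 + 952.381ms (4/3)
8. 3809.524ms @ 16/3 + 952.381ms (4/3)
9. 4761.905ms @ 20/3 + 952.381ms (4/3)
10. 5714.286ms @ 8 + 285.714ms (2/5)
11. 6000.0ms @ 42/5 + 285.714ms (2/5)
12. 6285.714ms @ 44/5 + 571.429ms (4/5)
13. 6857.143ms @ 48/5 + 571.429ms (4/5)
14. 7428.571ms @ 52/5 + 571.429ms (4/5)
15. 8000.0ms @ 56/5 + 571.429ms (4/5)
16. 8571.429ms @ 12 + 1428.571ms (2)
17. 10000.0ms @ 14 + 1428.571ms (2)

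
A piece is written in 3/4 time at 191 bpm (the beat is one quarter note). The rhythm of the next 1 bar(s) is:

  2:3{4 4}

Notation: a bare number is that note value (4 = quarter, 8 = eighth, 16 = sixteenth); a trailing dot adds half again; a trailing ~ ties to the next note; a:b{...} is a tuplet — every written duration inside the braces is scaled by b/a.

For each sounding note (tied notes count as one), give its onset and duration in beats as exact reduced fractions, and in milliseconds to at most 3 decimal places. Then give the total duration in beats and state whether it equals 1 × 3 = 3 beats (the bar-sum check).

1) 0.0ms=0b +471.204ms=3/2b
2) 471.204ms=3/2b +471.204ms=3/2b
Σ=3b of 3 (191bpm 3/4) — PASS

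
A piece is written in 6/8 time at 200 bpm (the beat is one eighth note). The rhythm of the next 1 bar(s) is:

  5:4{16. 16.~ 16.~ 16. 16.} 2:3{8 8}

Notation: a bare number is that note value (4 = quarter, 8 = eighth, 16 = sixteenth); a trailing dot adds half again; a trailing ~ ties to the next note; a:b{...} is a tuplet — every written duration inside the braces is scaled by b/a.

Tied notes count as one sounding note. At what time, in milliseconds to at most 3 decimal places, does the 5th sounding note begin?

note 5 onset = 9/2b = 1350.0ms

1. 0.0ms @ 0 + 180.0ms (3/5)
2. 180.0ms @ 3/5 + 540.0ms (9/5)
3. 720.0ms @ 12/5 + 180.0ms (3/5)
4. 900.0ms @ 3 + 450.0ms (3/2)
5. 1350.0ms @ 9/2 + 450.0ms (3/2)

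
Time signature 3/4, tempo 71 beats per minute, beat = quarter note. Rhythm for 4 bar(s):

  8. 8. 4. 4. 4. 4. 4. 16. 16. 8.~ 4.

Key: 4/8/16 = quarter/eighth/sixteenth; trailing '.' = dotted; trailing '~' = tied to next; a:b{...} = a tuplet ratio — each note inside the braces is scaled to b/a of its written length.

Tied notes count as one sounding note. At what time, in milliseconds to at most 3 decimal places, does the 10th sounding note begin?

1. 0.0ms @ 0 + 633.803ms (3/4)
2. 633.803ms @ 3/4 + 633.803ms (3/4)
3. 1267.606ms @ 3/2 + 1267.606ms (3/2)
4. 2535.211ms @ 3 + 1267.606ms (3/2)
5. 3802.817ms @ 9/2 + 1267.606ms (3/2)
6. 5070.423ms @ 6 + 1267.606ms (3/2)
7. 6338.028ms @ 15/2 + 1267.606ms (3/2)
8. 7605.634ms @ 9 + 316.901ms (3/8)
9. 7922.535ms @ 75/8 + 316.901ms (3/8)
10. 8239.437ms @ 39/4 + 1901.408ms (9/4)

note 10 onset = 39/4b = 8239.437ms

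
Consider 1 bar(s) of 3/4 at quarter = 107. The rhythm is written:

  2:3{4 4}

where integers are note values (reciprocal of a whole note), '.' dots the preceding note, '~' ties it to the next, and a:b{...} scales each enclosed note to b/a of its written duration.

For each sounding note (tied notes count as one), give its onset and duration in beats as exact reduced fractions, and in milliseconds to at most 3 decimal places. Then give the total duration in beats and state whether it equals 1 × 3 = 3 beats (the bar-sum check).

1) 0.0ms=0b +841.121ms=3/2b
2) 841.121ms=3/2b +841.121ms=3/2b
Σ=3b of 3 (107bpm 3/4) — PASS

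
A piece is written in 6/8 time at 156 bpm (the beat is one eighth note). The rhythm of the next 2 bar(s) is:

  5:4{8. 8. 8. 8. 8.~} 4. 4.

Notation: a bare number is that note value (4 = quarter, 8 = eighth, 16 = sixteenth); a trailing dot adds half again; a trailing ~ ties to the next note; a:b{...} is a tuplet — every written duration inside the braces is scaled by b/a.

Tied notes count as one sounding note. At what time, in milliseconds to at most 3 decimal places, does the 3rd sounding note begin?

note 3 onset = 12/5b = 923.077ms

1. 0.0ms @ 0 + 461.538ms (6/5)
2. 461.538ms @ 6/5 + 461.538ms (6/5)
3. 923.077ms @ 12/5 + 461.538ms (6/5)
4. 1384.615ms @ 18/5 + 461.538ms (6/5)
5. 1846.154ms @ 24/5 + 1615.385ms (21/5)
6. 3461.538ms @ 9 + 1153.846ms (3)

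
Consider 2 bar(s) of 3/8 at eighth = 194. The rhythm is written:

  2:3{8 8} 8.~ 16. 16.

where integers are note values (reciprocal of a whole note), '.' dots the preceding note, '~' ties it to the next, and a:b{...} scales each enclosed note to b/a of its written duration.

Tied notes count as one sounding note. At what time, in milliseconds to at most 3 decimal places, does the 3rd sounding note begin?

note 3 onset = 3b = 927.835ms

1. 0.0ms @ 0 + 463.918ms (3/2)
2. 463.918ms @ 3/2 + 463.918ms (3/2)
3. 927.835ms @ 3 + 695.876ms (9/4)
4. 1623.711ms @ 21/4 + 231.959ms (3/4)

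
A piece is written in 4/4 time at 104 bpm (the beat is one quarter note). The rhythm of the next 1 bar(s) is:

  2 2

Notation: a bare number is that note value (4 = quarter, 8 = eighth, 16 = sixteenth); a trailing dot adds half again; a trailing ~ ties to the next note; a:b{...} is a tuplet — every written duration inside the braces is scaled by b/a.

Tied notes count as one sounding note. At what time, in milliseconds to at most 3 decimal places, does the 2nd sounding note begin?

note 2 onset = 2b = 1153.846ms

1. 0.0ms @ 0 + 1153.846ms (2)
2. 1153.846ms @ 2 + 1153.846ms (2)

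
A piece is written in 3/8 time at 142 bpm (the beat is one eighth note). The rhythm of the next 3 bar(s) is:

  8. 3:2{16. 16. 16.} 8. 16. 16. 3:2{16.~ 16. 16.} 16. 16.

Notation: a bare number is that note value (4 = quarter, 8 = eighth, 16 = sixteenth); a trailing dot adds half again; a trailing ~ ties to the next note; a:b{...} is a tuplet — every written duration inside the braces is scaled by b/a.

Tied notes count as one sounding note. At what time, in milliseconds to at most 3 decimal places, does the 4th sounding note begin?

1. 0.0ms @ 0 + 633.803ms (3/2)
2. 633.803ms @ 3/2 + 211.268ms (1/2)
3. 845.07ms @ 2 + 211.268ms (1/2)
4. 1056.338ms @ 5/2 + 211.268ms (1/2)
5. 1267.606ms @ 3 + 633.803ms (3/2)
6. 1901.408ms @ 9/2 + 316.901ms (3/4)
7. 2218.31ms @ 21/4 + 316.901ms (3/4)
8. 2535.211ms @ 6 + 422.535ms (1)
9. 2957.746ms @ 7 + 211.268ms (1/2)
10. 3169.014ms @ 15/2 + 316.901ms (3/4)
11. 3485.915ms @ 33/4 + 316.901ms (3/4)

note 4 onset = 5/2b = 1056.338ms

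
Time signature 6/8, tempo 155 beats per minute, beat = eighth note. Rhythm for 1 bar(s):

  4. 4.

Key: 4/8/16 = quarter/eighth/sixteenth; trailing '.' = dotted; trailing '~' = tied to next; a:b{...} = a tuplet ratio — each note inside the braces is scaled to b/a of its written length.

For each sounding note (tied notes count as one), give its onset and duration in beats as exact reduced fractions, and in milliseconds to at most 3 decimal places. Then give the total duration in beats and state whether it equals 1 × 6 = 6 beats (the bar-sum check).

1) 0.0ms=0b +1161.29ms=3b
2) 1161.29ms=3b +1161.29ms=3b
Σ=6b of 6 (155bpm 6/8) — PASS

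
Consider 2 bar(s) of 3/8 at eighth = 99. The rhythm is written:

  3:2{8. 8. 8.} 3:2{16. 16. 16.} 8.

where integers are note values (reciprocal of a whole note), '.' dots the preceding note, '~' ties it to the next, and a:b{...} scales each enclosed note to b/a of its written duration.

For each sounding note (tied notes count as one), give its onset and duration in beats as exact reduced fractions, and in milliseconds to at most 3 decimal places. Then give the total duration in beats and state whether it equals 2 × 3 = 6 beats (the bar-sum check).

1) 0.0ms=0b +606.061ms=1b
2) 606.061ms=1b +606.061ms=1b
3) 1212.121ms=2b +606.061ms=1b
4) 1818.182ms=3b +303.03ms=1/2b
5) 2121.212ms=7/2b +303.03ms=1/2b
6) 2424.242ms=4b +303.03ms=1/2b
7) 2727.273ms=9/2b +909.091ms=3/2b
Σ=6b of 6 (99bpm 3/8) — PASS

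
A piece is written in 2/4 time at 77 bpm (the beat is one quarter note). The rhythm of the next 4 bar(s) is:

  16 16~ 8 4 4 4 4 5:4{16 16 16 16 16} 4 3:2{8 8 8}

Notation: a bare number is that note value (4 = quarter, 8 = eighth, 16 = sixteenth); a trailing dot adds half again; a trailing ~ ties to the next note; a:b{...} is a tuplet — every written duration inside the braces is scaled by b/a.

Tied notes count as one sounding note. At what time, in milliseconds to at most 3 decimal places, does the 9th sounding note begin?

note 9 onset = 27/5b = 4207.792ms

1. 0.0ms @ 0 + 194.805ms (1/4)
2. 194.805ms @ 1/4 + 584.416ms (3/4)
3. 779.221ms @ 1 + 779.221ms (1)
4. 1558.442ms @ 2 + 779.221ms (1)
5. 2337.662ms @ 3 + 779.221ms (1)
6. 3116.883ms @ 4 + 779.221ms (1)
7. 3896.104ms @ 5 + 155.844ms (1/5)
8. 4051.948ms @ 26/5 + 155.844ms (1/5)
9. 4207.792ms @ 27/5 + 155.844ms (1/5)
10. 4363.636ms @ 28/5 + 155.844ms (1/5)
11. 4519.481ms @ 29/5 + 155.844ms (1/5)
12. 4675.325ms @ 6 + 779.221ms (1)
13. 5454.545ms @ 7 + 259.74ms (1/3)
14. 5714.286ms @ 22/3 + 259.74ms (1/3)
15. 5974.026ms @ 23/3 + 259.74ms (1/3)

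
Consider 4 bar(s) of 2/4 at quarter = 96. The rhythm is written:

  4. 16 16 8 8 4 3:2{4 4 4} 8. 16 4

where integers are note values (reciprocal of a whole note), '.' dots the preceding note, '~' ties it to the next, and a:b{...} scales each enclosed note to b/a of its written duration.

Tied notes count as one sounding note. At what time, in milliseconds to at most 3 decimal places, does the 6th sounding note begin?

note 6 onset = 3b = 1875.0ms

1. 0.0ms @ 0 + 937.5ms (3/2)
2. 937.5ms @ 3/2 + 156.25ms (1/4)
3. 1093.75ms @ 7/4 + 156.25ms (1/4)
4. 1250.0ms @ 2 + 312.5ms (1/2)
5. 1562.5ms @ 5/2 + 312.5ms (1/2)
6. 1875.0ms @ 3 + 625.0ms (1)
7. 2500.0ms @ 4 + 416.667ms (2/3)
8. 2916.667ms @ 14/3 + 416.667ms (2/3)
9. 3333.333ms @ 16/3 + 416.667ms (2/3)
10. 3750.0ms @ 6 + 468.75ms (3/4)
11. 4218.75ms @ 27/4 + 156.25ms (1/4)
12. 4375.0ms @ 7 + 625.0ms (1)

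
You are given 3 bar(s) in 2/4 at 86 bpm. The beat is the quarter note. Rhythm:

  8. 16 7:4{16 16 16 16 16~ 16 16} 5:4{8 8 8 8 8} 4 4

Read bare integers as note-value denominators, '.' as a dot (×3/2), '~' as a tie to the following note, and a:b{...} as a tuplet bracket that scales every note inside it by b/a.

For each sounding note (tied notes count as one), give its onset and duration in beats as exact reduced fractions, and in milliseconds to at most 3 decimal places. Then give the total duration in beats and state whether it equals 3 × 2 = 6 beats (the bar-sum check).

1) 0.0ms=0b +523.256ms=3/4b
2) 523.256ms=3/4b +174.419ms=1/4b
3) 697.674ms=1b +99.668ms=1/7b
4) 797.342ms=8/7b +99.668ms=1/7b
5) 897.01ms=9/7b +99.668ms=1/7b
6) 996.678ms=10/7b +99.668ms=1/7b
7) 1096.346ms=11/7b +199.336ms=2/7b
8) 1295.681ms=13/7b +99.668ms=1/7b
9) 1395.349ms=2b +279.07ms=2/5b
10) 1674.419ms=12/5b +279.07ms=2/5b
11) 1953.488ms=14/5b +279.07ms=2/5b
12) 2232.558ms=16/5b +279.07ms=2/5b
13) 2511.628ms=18/5b +279.07ms=2/5b
14) 2790.698ms=4b +697.674ms=1b
15) 3488.372ms=5b +697.674ms=1b
Σ=6b of 6 (86bpm 2/4) — PASS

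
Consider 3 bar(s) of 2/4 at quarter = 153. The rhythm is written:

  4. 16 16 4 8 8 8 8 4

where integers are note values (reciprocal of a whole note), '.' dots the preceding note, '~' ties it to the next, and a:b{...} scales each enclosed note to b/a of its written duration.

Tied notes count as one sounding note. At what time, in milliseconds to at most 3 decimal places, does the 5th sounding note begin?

note 5 onset = 3b = 1176.471ms

1. 0.0ms @ 0 + 588.235ms (3/2)
2. 588.235ms @ 3/2 + 98.039ms (1/4)
3. 686.275ms @ 7/4 + 98.039ms (1/4)
4. 784.314ms @ 2 + 392.157ms (1)
5. 1176.471ms @ 3 + 196.078ms (1/2)
6. 1372.549ms @ 7/2 + 196.078ms (1/2)
7. 1568.627ms @ 4 + 196.078ms (1/2)
8. 1764.706ms @ 9/2 + 196.078ms (1/2)
9. 1960.784ms @ 5 + 392.157ms (1)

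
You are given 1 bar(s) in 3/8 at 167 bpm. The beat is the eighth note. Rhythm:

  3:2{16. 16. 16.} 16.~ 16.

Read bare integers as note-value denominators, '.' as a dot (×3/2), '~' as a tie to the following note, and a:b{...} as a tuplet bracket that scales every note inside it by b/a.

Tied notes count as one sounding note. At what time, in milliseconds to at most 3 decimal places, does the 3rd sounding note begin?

note 3 onset = 1b = 359.281ms

1. 0.0ms @ 0 + 179.641ms (1/2)
2. 179.641ms @ 1/2 + 179.641ms (1/2)
3. 359.281ms @ 1 + 179.641ms (1/2)
4. 538.922ms @ 3/2 + 538.922ms (3/2)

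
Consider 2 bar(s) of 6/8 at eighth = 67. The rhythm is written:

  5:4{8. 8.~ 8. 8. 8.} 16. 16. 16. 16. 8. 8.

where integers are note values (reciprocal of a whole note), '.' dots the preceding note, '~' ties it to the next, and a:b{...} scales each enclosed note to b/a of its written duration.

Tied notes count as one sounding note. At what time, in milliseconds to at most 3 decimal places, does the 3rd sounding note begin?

note 3 onset = 18/5b = 3223.881ms

1. 0.0ms @ 0 + 1074.627ms (6/5)
2. 1074.627ms @ 6/5 + 2149.254ms (12/5)
3. 3223.881ms @ 18/5 + 1074.627ms (6/5)
4. 4298.507ms @ 24/5 + 1074.627ms (6/5)
5. 5373.134ms @ 6 + 671.642ms (3/4)
6. 6044.776ms @ 27/4 + 671.642ms (3/4)
7. 6716.418ms @ 15/2 + 671.642ms (3/4)
8. 7388.06ms @ 33/4 + 671.642ms (3/4)
9. 8059.701ms @ 9 + 1343.284ms (3/2)
10. 9402.985ms @ 21/2 + 1343.284ms (3/2)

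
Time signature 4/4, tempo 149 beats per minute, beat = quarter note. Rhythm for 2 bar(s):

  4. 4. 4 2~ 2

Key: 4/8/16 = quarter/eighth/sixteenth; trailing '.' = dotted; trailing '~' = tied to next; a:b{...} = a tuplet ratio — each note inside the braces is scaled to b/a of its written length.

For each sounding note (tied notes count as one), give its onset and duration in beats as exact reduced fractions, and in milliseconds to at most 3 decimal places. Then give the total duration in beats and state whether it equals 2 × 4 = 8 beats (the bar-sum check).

1) 0.0ms=0b +604.027ms=3/2b
2) 604.027ms=3/2b +604.027ms=3/2b
3) 1208.054ms=3b +402.685ms=1b
4) 1610.738ms=4b +1610.738ms=4b
Σ=8b of 8 (149bpm 4/4) — PASS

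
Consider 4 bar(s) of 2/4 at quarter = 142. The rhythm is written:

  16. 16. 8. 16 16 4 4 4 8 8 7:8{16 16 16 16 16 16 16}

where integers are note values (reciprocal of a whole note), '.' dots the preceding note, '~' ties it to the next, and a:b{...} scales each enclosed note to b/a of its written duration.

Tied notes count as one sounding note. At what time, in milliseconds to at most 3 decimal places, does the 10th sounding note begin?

note 10 onset = 11/2b = 2323.944ms

1. 0.0ms @ 0 + 158.451ms (3/8)
2. 158.451ms @ 3/8 + 158.451ms (3/8)
3. 316.901ms @ 3/4 + 316.901ms (3/4)
4. 633.803ms @ 3/2 + 105.634ms (1/4)
5. 739.437ms @ 7/4 + 105.634ms (1/4)
6. 845.07ms @ 2 + 422.535ms (1)
7. 1267.606ms @ 3 + 422.535ms (1)
8. 1690.141ms @ 4 + 422.535ms (1)
9. 2112.676ms @ 5 + 211.268ms (1/2)
10. 2323.944ms @ 11/2 + 211.268ms (1/2)
11. 2535.211ms @ 6 + 120.724ms (2/7)
12. 2655.936ms @ 44/7 + 120.724ms (2/7)
13. 2776.66ms @ 46/7 + 120.724ms (2/7)
14. 2897.384ms @ 48/7 + 120.724ms (2/7)
15. 3018.109ms @ 50/7 + 120.724ms (2/7)
16. 3138.833ms @ 52/7 + 120.724ms (2/7)
17. 3259.557ms @ 54/7 + 120.724ms (2/7)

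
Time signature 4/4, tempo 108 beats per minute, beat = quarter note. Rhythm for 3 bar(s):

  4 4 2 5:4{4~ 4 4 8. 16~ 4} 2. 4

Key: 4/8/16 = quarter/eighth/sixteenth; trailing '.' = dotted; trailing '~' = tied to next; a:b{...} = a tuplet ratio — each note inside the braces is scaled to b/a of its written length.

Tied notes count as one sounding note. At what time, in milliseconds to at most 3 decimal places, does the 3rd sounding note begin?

1. 0.0ms @ 0 + 555.556ms (1)
2. 555.556ms @ 1 + 555.556ms (1)
3. 1111.111ms @ 2 + 1111.111ms (2)
4. 2222.222ms @ 4 + 888.889ms (8/5)
5. 3111.111ms @ 28/5 + 444.444ms (4/5)
6. 3555.556ms @ 32/5 + 333.333ms (3/5)
7. 3888.889ms @ 7 + 555.556ms (1)
8. 4444.444ms @ 8 + 1666.667ms (3)
9. 6111.111ms @ 11 + 555.556ms (1)

note 3 onset = 2b = 1111.111ms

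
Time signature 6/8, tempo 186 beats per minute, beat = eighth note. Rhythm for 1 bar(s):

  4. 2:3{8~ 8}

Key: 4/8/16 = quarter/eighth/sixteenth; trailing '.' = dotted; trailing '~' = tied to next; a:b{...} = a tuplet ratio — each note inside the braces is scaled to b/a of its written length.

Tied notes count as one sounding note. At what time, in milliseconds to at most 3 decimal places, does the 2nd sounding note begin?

note 2 onset = 3b = 967.742ms

1. 0.0ms @ 0 + 967.742ms (3)
2. 967.742ms @ 3 + 967.742ms (3)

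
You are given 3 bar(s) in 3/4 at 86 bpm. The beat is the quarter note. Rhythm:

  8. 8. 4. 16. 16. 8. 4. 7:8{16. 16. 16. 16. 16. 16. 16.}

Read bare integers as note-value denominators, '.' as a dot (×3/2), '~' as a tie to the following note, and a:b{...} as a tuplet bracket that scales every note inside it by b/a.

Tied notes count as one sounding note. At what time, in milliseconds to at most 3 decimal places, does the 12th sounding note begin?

1. 0.0ms @ 0 + 523.256ms (3/4)
2. 523.256ms @ 3/4 + 523.256ms (3/4)
3. 1046.512ms @ 3/2 + 1046.512ms (3/2)
4. 2093.023ms @ 3 + 261.628ms (3/8)
5. 2354.651ms @ 27/8 + 261.628ms (3/8)
6. 2616.279ms @ 15/4 + 523.256ms (3/4)
7. 3139.535ms @ 9/2 + 1046.512ms (3/2)
8. 4186.047ms @ 6 + 299.003ms (3/7)
9. 4485.05ms @ 45/7 + 299.003ms (3/7)
10. 4784.053ms @ 48/7 + 299.003ms (3/7)
11. 5083.056ms @ 51/7 + 299.003ms (3/7)
12. 5382.06ms @ 54/7 + 299.003ms (3/7)
13. 5681.063ms @ 57/7 + 299.003ms (3/7)
14. 5980.066ms @ 60/7 + 299.003ms (3/7)

note 12 onset = 54/7b = 5382.06ms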